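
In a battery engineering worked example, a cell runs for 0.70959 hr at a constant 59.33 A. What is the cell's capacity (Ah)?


C = I * t = 59.33 * 0.70959 = 42.10 Ah

42.10 Ah


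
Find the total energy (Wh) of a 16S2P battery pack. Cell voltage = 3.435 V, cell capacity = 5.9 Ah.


V_pack = 16 * 3.435 = 54.96 V
C_pack = 2 * 5.9 = 11.8 Ah
E = V_pack * C_pack = 54.96 * 11.8 = 648.5 Wh

648.5 Wh


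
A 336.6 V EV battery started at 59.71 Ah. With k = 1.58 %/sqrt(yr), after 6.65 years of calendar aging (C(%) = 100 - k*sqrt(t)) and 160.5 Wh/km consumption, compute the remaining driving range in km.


Step 1: capacity retention = 100 - 1.58 * sqrt(6.65) = 100 - 1.58 * 2.5788 = 95.925%
Step 2: C_now = 59.71 * 95.925/100 = 57.277 Ah
Step 3: E_pack = V * C_now = 336.6 * 57.277 = 19279 Wh
Step 4: range = E_pack / consumption = 19279 / 160.5 = 120.1 km

120.1 km


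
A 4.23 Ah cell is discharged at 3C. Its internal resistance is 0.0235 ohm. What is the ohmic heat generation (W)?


Step 1: I = C_rate * capacity = 3 * 4.23 = 12.69 A
Step 2: Q = I^2 * R = 12.69^2 * 0.0235 = 161.04 * 0.0235 = 3.784 W

3.784 W


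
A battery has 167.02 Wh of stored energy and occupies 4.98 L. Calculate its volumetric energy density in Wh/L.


ED = E / V = 167.02 / 4.98 = 33.54 Wh/L

33.54 Wh/L


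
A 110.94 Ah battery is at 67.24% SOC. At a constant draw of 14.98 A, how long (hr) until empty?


Step 1: remaining = SOC/100 * C_total = 67.24/100 * 110.94 = 74.596 Ah
Step 2: t = remaining / I = 74.596 / 14.98 = 4.980 hr

4.980 hr


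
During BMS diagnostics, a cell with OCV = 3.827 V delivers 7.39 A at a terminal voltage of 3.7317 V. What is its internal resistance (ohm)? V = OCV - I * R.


R = (OCV - V) / I = (3.827 - 3.7317) / 7.39 = 0.01290 ohm

0.01290 ohm


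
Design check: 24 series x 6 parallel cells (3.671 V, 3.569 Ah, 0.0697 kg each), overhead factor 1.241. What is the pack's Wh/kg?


Step 1: V_pack = 24 * 3.671 = 88.104 V
Step 2: C_pack = 6 * 3.569 = 21.414 Ah
Step 3: E_pack = V_pack * C_pack = 88.104 * 21.414 = 1886.7 Wh
Step 4: m_pack = 24 * 6 * 0.0697 * 1.241 = 12.456 kg
Step 5: ED = E_pack / m_pack = 1886.7 / 12.456 = 151.5 Wh/kg

151.5 Wh/kg


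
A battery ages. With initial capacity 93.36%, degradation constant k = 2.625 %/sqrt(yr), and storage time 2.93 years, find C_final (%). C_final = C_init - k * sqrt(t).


sqrt(t) = sqrt(2.93) = 1.7117
C_final = 93.36 - 2.625 * 1.7117 = 88.87%

88.87%


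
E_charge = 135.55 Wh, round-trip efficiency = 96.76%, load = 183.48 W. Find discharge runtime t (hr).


Step 1: E_discharge = eta/100 * E_charge = 96.76/100 * 135.55 = 131.16 Wh
Step 2: t = E_discharge / P = 131.16 / 183.48 = 0.7148 hr

0.7148 hr


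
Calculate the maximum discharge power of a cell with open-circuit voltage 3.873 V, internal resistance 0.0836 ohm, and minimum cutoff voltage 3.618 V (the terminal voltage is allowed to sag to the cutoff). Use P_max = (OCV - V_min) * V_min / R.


P_max = (OCV - V_min) * V_min / R = (3.873 - 3.618) * 3.618 / 0.0836 = 0.255 * 3.618 / 0.0836 = 11.04 W

11.04 W


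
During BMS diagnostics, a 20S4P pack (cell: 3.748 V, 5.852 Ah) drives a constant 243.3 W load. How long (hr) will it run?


Step 1: E_pack = Ns * V_cell * Np * C_cell = 20 * 3.748 * 4 * 5.852 = 1754.7 Wh
Step 2: t = E_pack / P = 1754.7 / 243.3 = 7.212 hr

7.212 hr


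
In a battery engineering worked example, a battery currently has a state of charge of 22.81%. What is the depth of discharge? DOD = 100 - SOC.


Complement of SOC: DOD = 100% - 22.81% = 77.19%

77.19%


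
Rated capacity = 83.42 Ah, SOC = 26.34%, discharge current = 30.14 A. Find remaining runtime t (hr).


Step 1: remaining = SOC/100 * C_total = 26.34/100 * 83.42 = 21.973 Ah
Step 2: t = remaining / I = 21.973 / 30.14 = 0.7290 hr

0.7290 hr


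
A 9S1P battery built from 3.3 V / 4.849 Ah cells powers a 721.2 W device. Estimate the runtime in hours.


Step 1: E_pack = Ns * V_cell * Np * C_cell = 9 * 3.3 * 1 * 4.849 = 144.02 Wh
Step 2: t = E_pack / P = 144.02 / 721.2 = 0.1997 hr

0.1997 hr


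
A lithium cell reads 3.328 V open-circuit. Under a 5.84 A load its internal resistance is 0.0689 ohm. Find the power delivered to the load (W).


Step 1: V_terminal = OCV - I*R = 3.328 - 5.84 * 0.0689 = 2.9256 V
Step 2: P_out = V_terminal * I = 2.9256 * 5.84 = 17.09 W

17.09 W


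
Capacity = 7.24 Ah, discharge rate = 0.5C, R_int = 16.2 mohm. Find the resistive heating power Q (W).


Convert: R = 16.2 mohm = 0.0162 ohm
Step 1: I = C_rate * capacity = 0.5 * 7.24 = 3.62 A
Step 2: Q = I^2 * R = 3.62^2 * 0.0162 = 13.104 * 0.0162 = 0.2123 W

0.2123 W


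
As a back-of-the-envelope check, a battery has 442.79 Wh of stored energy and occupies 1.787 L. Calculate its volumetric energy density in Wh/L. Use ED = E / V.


ED = E / V = 442.79 / 1.787 = 247.8 Wh/L

247.8 Wh/L


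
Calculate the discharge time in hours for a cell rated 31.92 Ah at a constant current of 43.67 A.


t = capacity / current = 31.92 / 43.67 = 0.7309 hr

0.7309 hr


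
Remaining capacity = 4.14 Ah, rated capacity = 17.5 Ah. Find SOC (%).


SOC% = 4.14 / 17.5 * 100 = 23.66%

23.66%


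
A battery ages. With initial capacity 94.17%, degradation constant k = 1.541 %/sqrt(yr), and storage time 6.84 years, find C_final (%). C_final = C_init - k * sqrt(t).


Step 1: sqrt(6.84 yr) = 2.6153
Step 2: drop = 1.541 * 2.6153 = 4.0302
Step 3: C_final = 94.17 - 4.0302 = 90.14%

90.14%


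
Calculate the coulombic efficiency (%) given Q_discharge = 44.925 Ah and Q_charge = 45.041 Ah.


Coulombic efficiency = 44.925/45.041 * 100% = 99.74%

99.74%


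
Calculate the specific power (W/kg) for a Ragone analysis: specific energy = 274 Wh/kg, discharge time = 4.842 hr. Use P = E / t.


P_specific = E / t = 274 / 4.842 = 56.59 W/kg

56.59 W/kg


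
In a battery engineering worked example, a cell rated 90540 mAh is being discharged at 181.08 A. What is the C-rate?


Convert: capacity = 90540 mAh = 90.54 Ah
Rearranging: C_rate = 181.08 / 90.54 = 2C

2C


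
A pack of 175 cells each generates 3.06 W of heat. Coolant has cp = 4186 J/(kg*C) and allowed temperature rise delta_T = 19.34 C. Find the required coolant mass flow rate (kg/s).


Step 1: Total heat Q = 175 * 3.06 W = 535.5 W
Step 2: denom = cp * dT = 4186 * 19.34 = 80957
Step 3: m_dot = 535.5 / 80957 = 0.006615 kg/s

0.006615 kg/s


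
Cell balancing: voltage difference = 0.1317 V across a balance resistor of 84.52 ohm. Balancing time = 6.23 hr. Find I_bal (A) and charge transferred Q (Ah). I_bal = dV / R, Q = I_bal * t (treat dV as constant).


I_bal = dV / R = 0.1317 / 84.52 = 0.0015582 A
Q = I_bal * t = 0.0015582 * 6.23 = 0.009708 Ah

I=0.0015582 A, Q=0.009708 Ah


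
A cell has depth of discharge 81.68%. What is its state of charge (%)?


SOC = 100 - DOD = 100 - 81.68 = 18.32%

18.32%


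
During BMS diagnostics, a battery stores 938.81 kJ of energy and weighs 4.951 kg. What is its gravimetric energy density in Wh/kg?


Convert: E = 938.81 kJ = 260.78 Wh
ED = E / m = 260.78 / 4.951 = 52.67 Wh/kg

52.67 Wh/kg


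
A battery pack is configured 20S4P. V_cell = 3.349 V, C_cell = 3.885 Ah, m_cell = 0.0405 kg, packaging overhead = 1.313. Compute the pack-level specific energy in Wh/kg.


Step 1: V_pack = 20 * 3.349 = 66.98 V
Step 2: C_pack = 4 * 3.885 = 15.54 Ah
Step 3: E_pack = V_pack * C_pack = 66.98 * 15.54 = 1040.9 Wh
Step 4: m_pack = 20 * 4 * 0.0405 * 1.313 = 4.2541 kg
Step 5: ED = E_pack / m_pack = 1040.9 / 4.2541 = 244.7 Wh/kg

244.7 Wh/kg


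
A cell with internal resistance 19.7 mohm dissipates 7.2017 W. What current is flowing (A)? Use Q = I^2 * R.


Convert: R = 19.7 mohm = 0.0197 ohm
I = sqrt(Q / R) = sqrt(7.2017 / 0.0197) = sqrt(365.57) = 19.12 A

19.12 A


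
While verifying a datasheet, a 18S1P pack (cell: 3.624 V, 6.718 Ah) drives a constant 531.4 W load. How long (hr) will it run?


Step 1: E_pack = Ns * V_cell * Np * C_cell = 18 * 3.624 * 1 * 6.718 = 438.23 Wh
Step 2: t = E_pack / P = 438.23 / 531.4 = 0.8247 hr

0.8247 hr


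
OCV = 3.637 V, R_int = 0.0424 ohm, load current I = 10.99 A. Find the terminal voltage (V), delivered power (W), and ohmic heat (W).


Step 1: V_terminal = OCV - I*R = 3.637 - 10.99 * 0.0424 = 3.171 V
Step 2: P_out = V_terminal * I = 3.171 * 10.99 = 34.85 W
Step 3: Q = I^2 * R = 10.99^2 * 0.0424 = 5.121 W

V=3.171 V, P=34.85 W, Q=5.121 W


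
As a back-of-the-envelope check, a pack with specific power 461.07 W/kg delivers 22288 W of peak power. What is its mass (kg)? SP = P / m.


m = P / SP = 22288 / 461.07 = 48.34 kg

48.34 kg


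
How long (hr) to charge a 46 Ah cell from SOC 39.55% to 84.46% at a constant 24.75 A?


Step 1: dSOC = 84.46% - 39.55% = 44.91%
Step 2: delta_Ah = 46 * 44.91 / 100 = 20.659 Ah
Step 3: t = 20.659 / 24.75 = 0.8347 hr

0.8347 hr


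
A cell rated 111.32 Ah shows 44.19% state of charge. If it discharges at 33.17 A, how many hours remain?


Step 1: remaining = SOC/100 * C_total = 44.19/100 * 111.32 = 49.192 Ah
Step 2: t = remaining / I = 49.192 / 33.17 = 1.483 hr

1.483 hr


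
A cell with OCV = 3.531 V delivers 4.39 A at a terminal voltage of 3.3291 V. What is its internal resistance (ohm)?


R = (OCV - V) / I = (3.531 - 3.3291) / 4.39 = 0.04599 ohm

0.04599 ohm


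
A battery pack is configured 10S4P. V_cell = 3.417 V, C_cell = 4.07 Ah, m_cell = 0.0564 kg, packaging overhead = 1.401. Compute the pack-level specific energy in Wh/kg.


Step 1: V_pack = 10 * 3.417 = 34.17 V
Step 2: C_pack = 4 * 4.07 = 16.28 Ah
Step 3: E_pack = V_pack * C_pack = 34.17 * 16.28 = 556.29 Wh
Step 4: m_pack = 10 * 4 * 0.0564 * 1.401 = 3.1607 kg
Step 5: ED = E_pack / m_pack = 556.29 / 3.1607 = 176.0 Wh/kg

176.0 Wh/kg


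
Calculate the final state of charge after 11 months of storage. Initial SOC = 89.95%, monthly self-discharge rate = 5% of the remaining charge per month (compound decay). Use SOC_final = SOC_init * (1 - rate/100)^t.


Monthly retention factor = 1 - 5/100 = 0.95
Over 11 months: factor^11 = 0.5688
SOC_final = 89.95 * 0.5688 = 51.16%

51.16%


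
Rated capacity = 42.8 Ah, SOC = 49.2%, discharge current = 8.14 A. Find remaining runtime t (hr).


Step 1: remaining = SOC/100 * C_total = 49.2/100 * 42.8 = 21.058 Ah
Step 2: t = remaining / I = 21.058 / 8.14 = 2.587 hr

2.587 hr


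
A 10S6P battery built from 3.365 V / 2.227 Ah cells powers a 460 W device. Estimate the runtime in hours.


Step 1: E_pack = Ns * V_cell * Np * C_cell = 10 * 3.365 * 6 * 2.227 = 449.63 Wh
Step 2: t = E_pack / P = 449.63 / 460 = 0.9775 hr

0.9775 hr


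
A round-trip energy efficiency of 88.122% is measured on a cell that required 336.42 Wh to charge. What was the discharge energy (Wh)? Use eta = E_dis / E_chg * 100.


E_dis = eta/100 * E_chg = 88.122/100 * 336.42 = 296.5 Wh

296.5 Wh


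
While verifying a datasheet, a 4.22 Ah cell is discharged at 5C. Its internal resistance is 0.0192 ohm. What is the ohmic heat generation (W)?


Step 1: I = C_rate * capacity = 5 * 4.22 = 21.1 A
Step 2: Q = I^2 * R = 21.1^2 * 0.0192 = 445.21 * 0.0192 = 8.548 W

8.548 W


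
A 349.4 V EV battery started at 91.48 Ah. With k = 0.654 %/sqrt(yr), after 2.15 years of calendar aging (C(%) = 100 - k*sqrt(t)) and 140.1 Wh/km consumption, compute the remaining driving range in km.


Step 1: capacity retention = 100 - 0.654 * sqrt(2.15) = 100 - 0.654 * 1.4663 = 99.041%
Step 2: C_now = 91.48 * 99.041/100 = 90.603 Ah
Step 3: E_pack = V * C_now = 349.4 * 90.603 = 31657 Wh
Step 4: range = E_pack / consumption = 31657 / 140.1 = 226.0 km

226.0 km


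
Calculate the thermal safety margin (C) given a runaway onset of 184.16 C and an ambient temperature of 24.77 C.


margin = T_onset - T_ambient = 184.16 - 24.77 = 159.39 C

159.39 C


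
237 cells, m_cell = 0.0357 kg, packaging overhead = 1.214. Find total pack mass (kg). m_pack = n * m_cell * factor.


Cell mass sum = 237 * 0.0357 = 8.4609 kg
With overhead 1.214: m_pack = 8.4609 * 1.214 = 10.27 kg

10.27 kg


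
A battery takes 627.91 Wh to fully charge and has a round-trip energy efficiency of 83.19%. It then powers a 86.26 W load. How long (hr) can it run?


Step 1: E_discharge = eta/100 * E_charge = 83.19/100 * 627.91 = 522.36 Wh
Step 2: t = E_discharge / P = 522.36 / 86.26 = 6.056 hr

6.056 hr


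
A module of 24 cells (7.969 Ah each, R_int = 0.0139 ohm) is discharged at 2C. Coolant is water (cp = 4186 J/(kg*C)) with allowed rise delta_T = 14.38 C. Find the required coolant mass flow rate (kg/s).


Step 1: I = 2 * 7.969 = 15.938 A
Step 2: Q_cell = I^2 * R = 15.938^2 * 0.0139 = 3.5309 W
Step 3: Q_total = 24 * 3.5309 = 84.742 W
Step 4: m_dot = Q_total / (cp * dT) = 84.742 / (4186 * 14.38) = 0.001408 kg/s

0.001408 kg/s


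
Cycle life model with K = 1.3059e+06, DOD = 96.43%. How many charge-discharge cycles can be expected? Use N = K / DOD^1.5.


Step 1: DOD^1.5 = 96.43^1.5 = 946.93
Step 2: N = 1.3059e+06 / 946.93 = 1379 cycles

1379 cycles


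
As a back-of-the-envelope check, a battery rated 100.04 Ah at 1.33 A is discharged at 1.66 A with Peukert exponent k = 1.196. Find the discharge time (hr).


t_rated = C / I_rated = 100.04 / 1.33 = 75.218 hr
(I_rated/I)^k = (0.8012)^1.196 = 0.76714
t = t_rated * (I_rated/I)^k = 75.218 * 0.76714 = 57.70 hr

57.70 hr


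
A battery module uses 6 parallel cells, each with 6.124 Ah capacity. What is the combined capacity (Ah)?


C_total = 6 * 6.124 = 36.744 Ah

36.744 Ah


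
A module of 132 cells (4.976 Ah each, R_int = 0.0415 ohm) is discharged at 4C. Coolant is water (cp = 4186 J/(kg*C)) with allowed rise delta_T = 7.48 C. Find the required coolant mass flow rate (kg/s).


Step 1: I = 4 * 4.976 = 19.904 A
Step 2: Q_cell = I^2 * R = 19.904^2 * 0.0415 = 16.441 W
Step 3: Q_total = 132 * 16.441 = 2170.2 W
Step 4: m_dot = Q_total / (cp * dT) = 2170.2 / (4186 * 7.48) = 0.06931 kg/s

0.06931 kg/s


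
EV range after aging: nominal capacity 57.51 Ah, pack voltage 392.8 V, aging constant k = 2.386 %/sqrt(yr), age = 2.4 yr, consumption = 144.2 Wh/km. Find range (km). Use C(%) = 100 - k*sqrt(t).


Step 1: capacity retention = 100 - 2.386 * sqrt(2.4) = 100 - 2.386 * 1.5492 = 96.304%
Step 2: C_now = 57.51 * 96.304/100 = 55.384 Ah
Step 3: E_pack = V * C_now = 392.8 * 55.384 = 21755 Wh
Step 4: range = E_pack / consumption = 21755 / 144.2 = 150.9 km

150.9 km


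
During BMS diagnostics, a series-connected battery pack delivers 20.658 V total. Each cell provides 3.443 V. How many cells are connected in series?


Rearranging: n = V_pack / V_cell = 20.658 / 3.443 = 6 cells

6


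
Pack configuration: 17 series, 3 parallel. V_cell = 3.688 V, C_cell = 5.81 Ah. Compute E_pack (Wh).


V_pack = 17 * 3.688 = 62.696 V
C_pack = 3 * 5.81 = 17.43 Ah
E = V_pack * C_pack = 62.696 * 17.43 = 1093 Wh

1093 Wh


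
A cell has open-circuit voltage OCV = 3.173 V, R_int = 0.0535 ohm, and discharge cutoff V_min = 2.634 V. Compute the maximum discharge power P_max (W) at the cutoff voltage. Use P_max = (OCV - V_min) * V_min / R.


P_max = (OCV - V_min) * V_min / R = (3.173 - 2.634) * 2.634 / 0.0535 = 0.539 * 2.634 / 0.0535 = 26.54 W

26.54 W


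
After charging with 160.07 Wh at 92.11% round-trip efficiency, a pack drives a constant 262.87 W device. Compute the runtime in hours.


Step 1: E_discharge = eta/100 * E_charge = 92.11/100 * 160.07 = 147.44 Wh
Step 2: t = E_discharge / P = 147.44 / 262.87 = 0.5609 hr

0.5609 hr


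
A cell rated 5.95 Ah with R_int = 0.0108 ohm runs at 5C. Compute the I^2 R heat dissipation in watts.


Step 1: I = C_rate * capacity = 5 * 5.95 = 29.75 A
Step 2: Q = I^2 * R = 29.75^2 * 0.0108 = 885.06 * 0.0108 = 9.559 W

9.559 W


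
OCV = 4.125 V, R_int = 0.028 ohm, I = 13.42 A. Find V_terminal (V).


V = OCV - I*R = 4.125 - 13.42 * 0.028 = 3.749 V

3.749 V


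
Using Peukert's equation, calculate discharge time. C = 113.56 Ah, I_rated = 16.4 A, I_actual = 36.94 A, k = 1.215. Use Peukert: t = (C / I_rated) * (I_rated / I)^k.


t_rated = C / I_rated = 113.56 / 16.4 = 6.9244 hr
(I_rated/I)^k = (0.44396)^1.215 = 0.37284
t = t_rated * (I_rated/I)^k = 6.9244 * 0.37284 = 2.582 hr

2.582 hr


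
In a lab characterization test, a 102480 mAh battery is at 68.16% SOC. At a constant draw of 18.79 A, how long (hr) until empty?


Convert: C_total = 102480 mAh = 102.48 Ah
Step 1: remaining = SOC/100 * C_total = 68.16/100 * 102.48 = 69.85 Ah
Step 2: t = remaining / I = 69.85 / 18.79 = 3.717 hr

3.717 hr


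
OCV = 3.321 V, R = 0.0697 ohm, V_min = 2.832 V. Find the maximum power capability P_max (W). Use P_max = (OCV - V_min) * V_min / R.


dV = OCV - V_min = 0.489 V (so I_max = dV / R)
P_max = dV * V_min / R = 0.489 * 2.832 / 0.0697 = 19.87 W

19.87 W


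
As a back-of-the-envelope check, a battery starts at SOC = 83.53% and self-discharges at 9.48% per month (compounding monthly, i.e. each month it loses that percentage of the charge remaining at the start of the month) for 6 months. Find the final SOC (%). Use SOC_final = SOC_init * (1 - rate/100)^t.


decay = (1 - 9.48/100)^6 = 0.55013
SOC_final = 83.53 * 0.55013 = 45.95%

45.95%


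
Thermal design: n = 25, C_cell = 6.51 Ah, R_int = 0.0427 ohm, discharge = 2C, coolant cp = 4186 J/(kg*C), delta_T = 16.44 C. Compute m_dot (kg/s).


Step 1: I = 2 * 6.51 = 13.02 A
Step 2: Q_cell = I^2 * R = 13.02^2 * 0.0427 = 7.2385 W
Step 3: Q_total = 25 * 7.2385 = 180.96 W
Step 4: m_dot = Q_total / (cp * dT) = 180.96 / (4186 * 16.44) = 0.002630 kg/s

0.002630 kg/s


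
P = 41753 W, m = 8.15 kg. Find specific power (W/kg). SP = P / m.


SP = P / m = 41753 / 8.15 = 5123 W/kg

5123 W/kg


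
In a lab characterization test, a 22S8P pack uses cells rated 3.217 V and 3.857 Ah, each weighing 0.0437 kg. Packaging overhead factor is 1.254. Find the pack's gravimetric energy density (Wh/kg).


Step 1: V_pack = 22 * 3.217 = 70.774 V
Step 2: C_pack = 8 * 3.857 = 30.856 Ah
Step 3: E_pack = V_pack * C_pack = 70.774 * 30.856 = 2183.8 Wh
Step 4: m_pack = 22 * 8 * 0.0437 * 1.254 = 9.6448 kg
Step 5: ED = E_pack / m_pack = 2183.8 / 9.6448 = 226.4 Wh/kg

226.4 Wh/kg


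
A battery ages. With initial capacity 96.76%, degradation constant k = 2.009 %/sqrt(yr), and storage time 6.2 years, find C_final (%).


Step 1: sqrt(6.2 yr) = 2.49
Step 2: drop = 2.009 * 2.49 = 5.0024
Step 3: C_final = 96.76 - 5.0024 = 91.76%

91.76%


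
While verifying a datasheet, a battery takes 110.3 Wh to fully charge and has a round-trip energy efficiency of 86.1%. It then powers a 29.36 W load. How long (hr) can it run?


Step 1: E_discharge = eta/100 * E_charge = 86.1/100 * 110.3 = 94.968 Wh
Step 2: t = E_discharge / P = 94.968 / 29.36 = 3.235 hr

3.235 hr


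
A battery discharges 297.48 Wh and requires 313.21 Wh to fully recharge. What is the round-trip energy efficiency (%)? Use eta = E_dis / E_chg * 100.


eta_e = E_dis / E_chg * 100 = 297.48 / 313.21 * 100 = 94.98%

94.98%


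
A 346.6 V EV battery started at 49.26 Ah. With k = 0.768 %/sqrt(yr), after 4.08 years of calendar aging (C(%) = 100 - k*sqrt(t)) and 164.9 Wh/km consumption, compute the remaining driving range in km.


Step 1: capacity retention = 100 - 0.768 * sqrt(4.08) = 100 - 0.768 * 2.0199 = 98.449%
Step 2: C_now = 49.26 * 98.449/100 = 48.496 Ah
Step 3: E_pack = V * C_now = 346.6 * 48.496 = 16809 Wh
Step 4: range = E_pack / consumption = 16809 / 164.9 = 101.9 km

101.9 km


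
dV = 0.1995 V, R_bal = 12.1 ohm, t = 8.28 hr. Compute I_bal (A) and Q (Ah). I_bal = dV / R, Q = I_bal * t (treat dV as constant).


First, Ohm's law: I_bal = 0.1995 V / 12.1 ohm = 0.016488 A
Then Q = I * t = 0.016488 A * 8.28 hr = 0.1365 Ah

I=0.016488 A, Q=0.1365 Ah


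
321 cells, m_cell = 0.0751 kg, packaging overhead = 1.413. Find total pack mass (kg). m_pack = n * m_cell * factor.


m_pack = n * m_cell * overhead = 321 * 0.0751 * 1.413 = 34.06 kg

34.06 kg


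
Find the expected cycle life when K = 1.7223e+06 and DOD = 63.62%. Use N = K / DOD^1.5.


Step 1: DOD^1.5 = 63.62^1.5 = 507.45
Step 2: N = 1.7223e+06 / 507.45 = 3394 cycles

3394 cycles


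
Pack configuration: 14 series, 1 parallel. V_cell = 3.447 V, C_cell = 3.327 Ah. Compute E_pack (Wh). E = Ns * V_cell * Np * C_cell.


V_pack = 14 * 3.447 = 48.258 V
C_pack = 1 * 3.327 = 3.327 Ah
E = V_pack * C_pack = 48.258 * 3.327 = 160.6 Wh

160.6 Wh


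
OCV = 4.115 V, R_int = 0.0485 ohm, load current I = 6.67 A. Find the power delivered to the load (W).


Step 1: V_terminal = OCV - I*R = 4.115 - 6.67 * 0.0485 = 3.7915 V
Step 2: P_out = V_terminal * I = 3.7915 * 6.67 = 25.29 W

25.29 W


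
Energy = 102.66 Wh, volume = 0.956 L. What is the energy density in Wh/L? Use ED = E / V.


Volumetric ED = 102.66 Wh / 0.956 L = 107.4 Wh/L

107.4 Wh/L


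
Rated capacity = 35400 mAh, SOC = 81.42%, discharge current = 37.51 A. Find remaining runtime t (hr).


Convert: C_total = 35400 mAh = 35.4 Ah
Step 1: remaining = SOC/100 * C_total = 81.42/100 * 35.4 = 28.823 Ah
Step 2: t = remaining / I = 28.823 / 37.51 = 0.7684 hr

0.7684 hr


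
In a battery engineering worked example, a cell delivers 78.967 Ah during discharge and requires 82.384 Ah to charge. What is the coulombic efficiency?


eta_c = Q_dis / Q_chg * 100 = 78.967 / 82.384 * 100 = 95.85%

95.85%


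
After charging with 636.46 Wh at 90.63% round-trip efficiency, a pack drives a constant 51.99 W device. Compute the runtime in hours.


Step 1: E_discharge = eta/100 * E_charge = 90.63/100 * 636.46 = 576.82 Wh
Step 2: t = E_discharge / P = 576.82 / 51.99 = 11.09 hr

11.09 hr


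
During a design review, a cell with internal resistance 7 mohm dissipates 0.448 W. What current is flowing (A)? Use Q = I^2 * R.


Convert: R = 7 mohm = 0.007 ohm
I = sqrt(Q / R) = sqrt(0.448 / 0.007) = sqrt(64) = 8.000 A

8.000 A


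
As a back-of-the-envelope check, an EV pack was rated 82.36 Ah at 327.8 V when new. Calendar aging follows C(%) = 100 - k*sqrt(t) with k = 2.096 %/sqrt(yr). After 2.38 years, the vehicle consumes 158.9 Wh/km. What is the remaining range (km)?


Step 1: capacity retention = 100 - 2.096 * sqrt(2.38) = 100 - 2.096 * 1.5427 = 96.767%
Step 2: C_now = 82.36 * 96.767/100 = 79.697 Ah
Step 3: E_pack = V * C_now = 327.8 * 79.697 = 26125 Wh
Step 4: range = E_pack / consumption = 26125 / 158.9 = 164.4 km

164.4 km


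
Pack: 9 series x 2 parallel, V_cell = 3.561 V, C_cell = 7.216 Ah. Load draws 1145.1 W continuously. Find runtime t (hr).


Step 1: E_pack = Ns * V_cell * Np * C_cell = 9 * 3.561 * 2 * 7.216 = 462.53 Wh
Step 2: t = E_pack / P = 462.53 / 1145.1 = 0.4039 hr

0.4039 hr


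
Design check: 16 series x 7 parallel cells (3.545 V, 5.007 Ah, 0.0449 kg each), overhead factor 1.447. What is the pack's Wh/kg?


Step 1: V_pack = 16 * 3.545 = 56.72 V
Step 2: C_pack = 7 * 5.007 = 35.049 Ah
Step 3: E_pack = V_pack * C_pack = 56.72 * 35.049 = 1988 Wh
Step 4: m_pack = 16 * 7 * 0.0449 * 1.447 = 7.2767 kg
Step 5: ED = E_pack / m_pack = 1988 / 7.2767 = 273.2 Wh/kg

273.2 Wh/kg


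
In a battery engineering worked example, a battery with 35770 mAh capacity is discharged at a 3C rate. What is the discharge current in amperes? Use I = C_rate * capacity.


Convert: capacity = 35770 mAh = 35.77 Ah
I = C_rate * capacity = 3 * 35.77 = 107.31 A

107.31 A


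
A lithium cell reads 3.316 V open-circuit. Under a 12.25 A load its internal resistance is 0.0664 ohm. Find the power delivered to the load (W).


Step 1: V_terminal = OCV - I*R = 3.316 - 12.25 * 0.0664 = 2.5026 V
Step 2: P_out = V_terminal * I = 2.5026 * 12.25 = 30.66 W

30.66 W


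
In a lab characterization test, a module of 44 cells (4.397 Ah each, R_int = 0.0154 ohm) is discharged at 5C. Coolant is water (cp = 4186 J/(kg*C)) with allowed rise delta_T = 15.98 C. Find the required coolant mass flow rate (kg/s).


Step 1: I = 5 * 4.397 = 21.985 A
Step 2: Q_cell = I^2 * R = 21.985^2 * 0.0154 = 7.4434 W
Step 3: Q_total = 44 * 7.4434 = 327.51 W
Step 4: m_dot = Q_total / (cp * dT) = 327.51 / (4186 * 15.98) = 0.004896 kg/s

0.004896 kg/s


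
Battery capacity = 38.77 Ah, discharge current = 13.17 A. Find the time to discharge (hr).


t = capacity / current = 38.77 / 13.17 = 2.944 hr

2.944 hr


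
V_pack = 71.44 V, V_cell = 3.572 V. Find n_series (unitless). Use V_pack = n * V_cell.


Rearranging: n = V_pack / V_cell = 71.44 / 3.572 = 20 cells

20


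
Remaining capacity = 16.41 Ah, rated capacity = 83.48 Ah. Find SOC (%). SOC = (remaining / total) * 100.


SOC% = 16.41 / 83.48 * 100 = 19.66%

19.66%


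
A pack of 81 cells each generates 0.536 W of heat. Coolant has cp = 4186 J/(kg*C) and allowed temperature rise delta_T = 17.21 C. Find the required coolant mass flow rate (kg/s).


Step 1: Total heat Q = 81 * 0.536 W = 43.416 W
Step 2: denom = cp * dT = 4186 * 17.21 = 72041
Step 3: m_dot = 43.416 / 72041 = 6.027e-04 kg/s

6.027e-04 kg/s


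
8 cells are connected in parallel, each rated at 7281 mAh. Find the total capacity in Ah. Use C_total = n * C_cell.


Convert: C_cell = 7281 mAh = 7.281 Ah
C_total = 8 * 7.281 = 58.248 Ah

58.248 Ah


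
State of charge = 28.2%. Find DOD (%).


Complement of SOC: DOD = 100% - 28.2% = 71.8%

71.8%


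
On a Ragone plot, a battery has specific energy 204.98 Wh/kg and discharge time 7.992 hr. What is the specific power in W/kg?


Specific power = 204.98 Wh/kg / 7.992 hr = 25.65 W/kg

25.65 W/kg


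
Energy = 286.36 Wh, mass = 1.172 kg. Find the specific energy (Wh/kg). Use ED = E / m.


Specific energy = 286.36 Wh / 1.172 kg = 244.3 Wh/kg

244.3 Wh/kg


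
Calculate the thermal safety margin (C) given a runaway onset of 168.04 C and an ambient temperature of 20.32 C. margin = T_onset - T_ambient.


margin = T_onset - T_ambient = 168.04 - 20.32 = 147.72 C

147.72 C


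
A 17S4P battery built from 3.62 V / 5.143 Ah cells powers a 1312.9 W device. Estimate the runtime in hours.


Step 1: E_pack = Ns * V_cell * Np * C_cell = 17 * 3.62 * 4 * 5.143 = 1266 Wh
Step 2: t = E_pack / P = 1266 / 1312.9 = 0.9643 hr

0.9643 hr


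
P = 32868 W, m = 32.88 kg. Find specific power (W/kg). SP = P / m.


Specific power = 32868 W / 32.88 kg = 999.6 W/kg

999.6 W/kg


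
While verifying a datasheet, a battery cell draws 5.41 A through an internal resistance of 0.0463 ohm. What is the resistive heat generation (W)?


I^2 = 29.268
Q = 29.268 * 0.0463 = 1.355 W

1.355 W


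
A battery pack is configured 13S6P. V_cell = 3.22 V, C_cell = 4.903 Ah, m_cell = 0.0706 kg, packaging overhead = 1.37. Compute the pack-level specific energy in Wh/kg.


Step 1: V_pack = 13 * 3.22 = 41.86 V
Step 2: C_pack = 6 * 4.903 = 29.418 Ah
Step 3: E_pack = V_pack * C_pack = 41.86 * 29.418 = 1231.4 Wh
Step 4: m_pack = 13 * 6 * 0.0706 * 1.37 = 7.5443 kg
Step 5: ED = E_pack / m_pack = 1231.4 / 7.5443 = 163.2 Wh/kg

163.2 Wh/kg


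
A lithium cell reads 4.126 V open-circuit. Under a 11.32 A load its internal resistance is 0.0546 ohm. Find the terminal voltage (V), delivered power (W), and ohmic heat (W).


Step 1: V_terminal = OCV - I*R = 4.126 - 11.32 * 0.0546 = 3.5079 V
Step 2: P_out = V_terminal * I = 3.5079 * 11.32 = 39.71 W
Step 3: Q = I^2 * R = 11.32^2 * 0.0546 = 6.997 W

V=3.5079 V, P=39.71 W, Q=6.997 W


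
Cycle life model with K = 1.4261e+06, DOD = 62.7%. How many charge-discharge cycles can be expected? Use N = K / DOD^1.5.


DOD^1.5 = 496.48
N = K / DOD^1.5 = 1.4261e+06 / 496.48 = 2872

2872 cycles


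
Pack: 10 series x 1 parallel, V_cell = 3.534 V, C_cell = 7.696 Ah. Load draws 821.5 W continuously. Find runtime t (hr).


Step 1: E_pack = Ns * V_cell * Np * C_cell = 10 * 3.534 * 1 * 7.696 = 271.98 Wh
Step 2: t = E_pack / P = 271.98 / 821.5 = 0.3311 hr

0.3311 hr


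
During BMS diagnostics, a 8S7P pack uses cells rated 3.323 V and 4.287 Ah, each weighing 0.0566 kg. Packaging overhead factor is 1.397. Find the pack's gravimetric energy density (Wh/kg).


Step 1: V_pack = 8 * 3.323 = 26.584 V
Step 2: C_pack = 7 * 4.287 = 30.009 Ah
Step 3: E_pack = V_pack * C_pack = 26.584 * 30.009 = 797.76 Wh
Step 4: m_pack = 8 * 7 * 0.0566 * 1.397 = 4.4279 kg
Step 5: ED = E_pack / m_pack = 797.76 / 4.4279 = 180.2 Wh/kg

180.2 Wh/kg


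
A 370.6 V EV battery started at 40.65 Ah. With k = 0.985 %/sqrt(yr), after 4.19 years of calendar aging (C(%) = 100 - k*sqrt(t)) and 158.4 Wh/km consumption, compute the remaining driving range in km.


Step 1: capacity retention = 100 - 0.985 * sqrt(4.19) = 100 - 0.985 * 2.0469 = 97.984%
Step 2: C_now = 40.65 * 97.984/100 = 39.83 Ah
Step 3: E_pack = V * C_now = 370.6 * 39.83 = 14761 Wh
Step 4: range = E_pack / consumption = 14761 / 158.4 = 93.19 km

93.19 km


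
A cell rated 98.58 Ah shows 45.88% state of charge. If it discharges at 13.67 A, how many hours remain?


Step 1: remaining = SOC/100 * C_total = 45.88/100 * 98.58 = 45.229 Ah
Step 2: t = remaining / I = 45.229 / 13.67 = 3.309 hr

3.309 hr


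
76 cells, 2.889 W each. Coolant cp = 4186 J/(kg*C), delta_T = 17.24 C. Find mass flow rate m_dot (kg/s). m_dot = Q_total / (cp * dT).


Q_total = 76 * 2.889 = 219.56 W
m_dot = Q_total / (cp * dT) = 219.56 / (4186 * 17.24) = 0.003042 kg/s

0.003042 kg/s


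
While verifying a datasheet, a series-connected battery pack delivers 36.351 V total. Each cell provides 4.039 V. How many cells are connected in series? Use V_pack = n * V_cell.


Rearranging: n = V_pack / V_cell = 36.351 / 4.039 = 9 cells

9


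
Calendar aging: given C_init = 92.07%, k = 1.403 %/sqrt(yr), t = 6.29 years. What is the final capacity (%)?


sqrt(t) = sqrt(6.29) = 2.508
C_final = 92.07 - 1.403 * 2.508 = 88.55%

88.55%


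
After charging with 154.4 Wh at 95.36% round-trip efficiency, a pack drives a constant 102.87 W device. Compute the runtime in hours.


Step 1: E_discharge = eta/100 * E_charge = 95.36/100 * 154.4 = 147.24 Wh
Step 2: t = E_discharge / P = 147.24 / 102.87 = 1.431 hr

1.431 hr


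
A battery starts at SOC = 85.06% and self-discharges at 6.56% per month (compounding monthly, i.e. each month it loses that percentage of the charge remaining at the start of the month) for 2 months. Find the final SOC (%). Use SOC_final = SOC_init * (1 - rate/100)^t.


decay = (1 - 6.56/100)^2 = 0.8731
SOC_final = 85.06 * 0.8731 = 74.27%

74.27%


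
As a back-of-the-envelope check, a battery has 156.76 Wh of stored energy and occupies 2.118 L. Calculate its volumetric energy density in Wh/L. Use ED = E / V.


ED = E / V = 156.76 / 2.118 = 74.01 Wh/L

74.01 Wh/L


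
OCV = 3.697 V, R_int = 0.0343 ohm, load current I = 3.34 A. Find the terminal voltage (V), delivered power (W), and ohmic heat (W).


Step 1: V_terminal = OCV - I*R = 3.697 - 3.34 * 0.0343 = 3.5824 V
Step 2: P_out = V_terminal * I = 3.5824 * 3.34 = 11.97 W
Step 3: Q = I^2 * R = 3.34^2 * 0.0343 = 0.3826 W

V=3.5824 V, P=11.97 W, Q=0.3826 W


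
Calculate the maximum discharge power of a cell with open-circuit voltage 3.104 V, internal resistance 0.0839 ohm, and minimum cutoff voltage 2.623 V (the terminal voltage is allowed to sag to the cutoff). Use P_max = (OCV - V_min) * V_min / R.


dV = OCV - V_min = 0.481 V (so I_max = dV / R)
P_max = dV * V_min / R = 0.481 * 2.623 / 0.0839 = 15.04 W

15.04 W


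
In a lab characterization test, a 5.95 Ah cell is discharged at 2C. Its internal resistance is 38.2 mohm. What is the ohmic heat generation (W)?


Convert: R = 38.2 mohm = 0.0382 ohm
Step 1: I = C_rate * capacity = 2 * 5.95 = 11.9 A
Step 2: Q = I^2 * R = 11.9^2 * 0.0382 = 141.61 * 0.0382 = 5.410 W

5.410 W


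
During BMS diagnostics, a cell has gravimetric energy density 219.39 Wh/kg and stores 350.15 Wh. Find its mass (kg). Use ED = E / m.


m = E / ED = 350.15 / 219.39 = 1.596 kg

1.596 kg


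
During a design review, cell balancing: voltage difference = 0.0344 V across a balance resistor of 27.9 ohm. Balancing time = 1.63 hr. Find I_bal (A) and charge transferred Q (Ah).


I_bal = dV / R = 0.0344 / 27.9 = 0.001233 A
Q = I_bal * t = 0.001233 * 1.63 = 0.002010 Ah

I=0.001233 A, Q=0.002010 Ah


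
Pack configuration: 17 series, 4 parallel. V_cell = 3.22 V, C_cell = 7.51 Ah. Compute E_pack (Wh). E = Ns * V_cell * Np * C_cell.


V_pack = 17 * 3.22 = 54.74 V
C_pack = 4 * 7.51 = 30.04 Ah
E = V_pack * C_pack = 54.74 * 30.04 = 1644 Wh

1644 Wh


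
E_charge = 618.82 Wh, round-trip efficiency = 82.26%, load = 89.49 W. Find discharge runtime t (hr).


Step 1: E_discharge = eta/100 * E_charge = 82.26/100 * 618.82 = 509.04 Wh
Step 2: t = E_discharge / P = 509.04 / 89.49 = 5.688 hr

5.688 hr


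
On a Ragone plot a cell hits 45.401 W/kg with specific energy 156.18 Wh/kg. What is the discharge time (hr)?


t = E / P = 156.18 / 45.401 = 3.440 hr

3.440 hr


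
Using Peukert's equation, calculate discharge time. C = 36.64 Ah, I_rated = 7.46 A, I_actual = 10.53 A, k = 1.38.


Step 1: t_rated = C / I_rated = 36.64 / 7.46 = 4.9115 hr
Step 2: ratio = 7.46 / 10.53 = 0.70845
Step 3: ratio^k = 0.70845^1.38 = 0.62148
Step 4: t = t_rated * ratio^k = 4.9115 * 0.62148 = 3.052 hr

3.052 hr


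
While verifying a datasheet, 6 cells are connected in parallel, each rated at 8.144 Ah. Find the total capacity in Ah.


Parallel capacities add: 6 * 8.144 Ah = 48.864 Ah

48.864 Ah


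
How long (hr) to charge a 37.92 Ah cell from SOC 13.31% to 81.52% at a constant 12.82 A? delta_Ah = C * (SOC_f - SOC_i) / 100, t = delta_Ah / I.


delta_Ah = 37.92 * (81.52 - 13.31) / 100 = 25.865 Ah
t = delta_Ah / I = 25.865 / 12.82 = 2.018 hr

2.018 hr


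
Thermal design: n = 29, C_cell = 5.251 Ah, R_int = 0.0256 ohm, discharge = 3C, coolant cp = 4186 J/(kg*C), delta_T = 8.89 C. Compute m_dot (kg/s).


Step 1: I = 3 * 5.251 = 15.753 A
Step 2: Q_cell = I^2 * R = 15.753^2 * 0.0256 = 6.3528 W
Step 3: Q_total = 29 * 6.3528 = 184.23 W
Step 4: m_dot = Q_total / (cp * dT) = 184.23 / (4186 * 8.89) = 0.004951 kg/s

0.004951 kg/s


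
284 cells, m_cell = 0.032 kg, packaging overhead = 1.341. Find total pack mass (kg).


m_pack = n * m_cell * overhead = 284 * 0.032 * 1.341 = 12.19 kg

12.19 kg


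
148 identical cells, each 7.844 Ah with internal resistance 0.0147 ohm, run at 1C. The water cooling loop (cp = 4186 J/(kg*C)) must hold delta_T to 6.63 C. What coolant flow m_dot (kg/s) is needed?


Step 1: I = 1 * 7.844 = 7.844 A
Step 2: Q_cell = I^2 * R = 7.844^2 * 0.0147 = 0.90447 W
Step 3: Q_total = 148 * 0.90447 = 133.86 W
Step 4: m_dot = Q_total / (cp * dT) = 133.86 / (4186 * 6.63) = 0.004823 kg/s

0.004823 kg/s


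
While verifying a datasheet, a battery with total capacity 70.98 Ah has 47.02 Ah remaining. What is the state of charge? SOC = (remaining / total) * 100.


SOC = (remaining / total) * 100 = (47.02 / 70.98) * 100 = 66.24%

66.24%


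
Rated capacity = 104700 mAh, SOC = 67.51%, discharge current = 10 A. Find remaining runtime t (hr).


Convert: C_total = 104700 mAh = 104.7 Ah
Step 1: remaining = SOC/100 * C_total = 67.51/100 * 104.7 = 70.683 Ah
Step 2: t = remaining / I = 70.683 / 10 = 7.068 hr

7.068 hr


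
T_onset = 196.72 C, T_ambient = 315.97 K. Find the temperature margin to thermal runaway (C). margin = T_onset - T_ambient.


Convert: T_ambient = 315.97 K = 42.82 C
margin = 196.72 - 42.82 = 153.9 C

153.9 C


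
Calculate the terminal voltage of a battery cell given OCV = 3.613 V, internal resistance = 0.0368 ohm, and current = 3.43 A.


IR drop = 3.43 * 0.0368 = 0.12622 V
V = 3.613 - 0.12622 = 3.487 V

3.487 V


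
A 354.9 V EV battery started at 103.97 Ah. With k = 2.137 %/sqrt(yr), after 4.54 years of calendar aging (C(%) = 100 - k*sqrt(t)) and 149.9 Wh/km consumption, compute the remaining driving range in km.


Step 1: capacity retention = 100 - 2.137 * sqrt(4.54) = 100 - 2.137 * 2.1307 = 95.447%
Step 2: C_now = 103.97 * 95.447/100 = 99.236 Ah
Step 3: E_pack = V * C_now = 354.9 * 99.236 = 35219 Wh
Step 4: range = E_pack / consumption = 35219 / 149.9 = 234.9 km

234.9 km


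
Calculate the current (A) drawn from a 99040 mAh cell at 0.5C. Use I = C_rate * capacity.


Convert: capacity = 99040 mAh = 99.04 Ah
I = C_rate * capacity = 0.5 * 99.04 = 49.52 A

49.52 A


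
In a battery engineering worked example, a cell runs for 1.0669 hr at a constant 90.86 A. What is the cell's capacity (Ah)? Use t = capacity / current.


C = I * t = 90.86 * 1.0669 = 96.94 Ah

96.94 Ah


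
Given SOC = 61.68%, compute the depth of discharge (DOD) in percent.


DOD = 100 - SOC = 100 - 61.68 = 38.32%

38.32%


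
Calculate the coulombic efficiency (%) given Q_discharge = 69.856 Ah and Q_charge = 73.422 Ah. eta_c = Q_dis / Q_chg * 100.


Coulombic efficiency = 69.856/73.422 * 100% = 95.14%

95.14%


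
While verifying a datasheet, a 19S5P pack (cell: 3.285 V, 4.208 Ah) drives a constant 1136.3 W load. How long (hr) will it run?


Step 1: E_pack = Ns * V_cell * Np * C_cell = 19 * 3.285 * 5 * 4.208 = 1313.2 Wh
Step 2: t = E_pack / P = 1313.2 / 1136.3 = 1.156 hr

1.156 hr


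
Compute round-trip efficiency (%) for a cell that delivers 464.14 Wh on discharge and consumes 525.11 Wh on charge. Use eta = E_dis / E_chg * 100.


Round-trip efficiency = 464.14/525.11 * 100% = 88.39%

88.39%


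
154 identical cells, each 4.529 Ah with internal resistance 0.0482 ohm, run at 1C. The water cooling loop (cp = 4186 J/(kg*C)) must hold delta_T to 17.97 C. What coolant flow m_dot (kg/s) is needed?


Step 1: I = 1 * 4.529 = 4.529 A
Step 2: Q_cell = I^2 * R = 4.529^2 * 0.0482 = 0.98867 W
Step 3: Q_total = 154 * 0.98867 = 152.26 W
Step 4: m_dot = Q_total / (cp * dT) = 152.26 / (4186 * 17.97) = 0.002024 kg/s

0.002024 kg/s


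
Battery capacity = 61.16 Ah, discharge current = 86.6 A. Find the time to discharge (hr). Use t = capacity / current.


Runtime = 61.16 Ah / 86.6 A = 0.7062 hr

0.7062 hr


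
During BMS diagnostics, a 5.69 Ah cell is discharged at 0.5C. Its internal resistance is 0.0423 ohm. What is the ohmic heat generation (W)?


Step 1: I = C_rate * capacity = 0.5 * 5.69 = 2.845 A
Step 2: Q = I^2 * R = 2.845^2 * 0.0423 = 8.094 * 0.0423 = 0.3424 W

0.3424 W


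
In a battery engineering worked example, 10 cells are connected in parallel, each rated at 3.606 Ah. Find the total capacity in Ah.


C_total = 10 * 3.606 = 36.06 Ah

36.06 Ah


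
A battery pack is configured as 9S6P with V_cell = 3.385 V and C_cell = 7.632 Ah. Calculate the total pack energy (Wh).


V_pack = 9 * 3.385 = 30.465 V
C_pack = 6 * 7.632 = 45.792 Ah
E = V_pack * C_pack = 30.465 * 45.792 = 1395 Wh

1395 Wh


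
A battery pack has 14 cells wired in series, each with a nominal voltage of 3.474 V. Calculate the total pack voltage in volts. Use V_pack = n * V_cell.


Series voltages add: 14 * 3.474 V = 48.636 V

48.636 V


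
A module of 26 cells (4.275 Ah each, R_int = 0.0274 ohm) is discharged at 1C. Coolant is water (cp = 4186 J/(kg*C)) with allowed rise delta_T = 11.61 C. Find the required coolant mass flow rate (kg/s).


Step 1: I = 1 * 4.275 = 4.275 A
Step 2: Q_cell = I^2 * R = 4.275^2 * 0.0274 = 0.50075 W
Step 3: Q_total = 26 * 0.50075 = 13.02 W
Step 4: m_dot = Q_total / (cp * dT) = 13.02 / (4186 * 11.61) = 2.679e-04 kg/s

2.679e-04 kg/s


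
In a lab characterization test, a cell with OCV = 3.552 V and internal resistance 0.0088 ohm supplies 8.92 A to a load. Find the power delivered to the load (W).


Step 1: V_terminal = OCV - I*R = 3.552 - 8.92 * 0.0088 = 3.4735 V
Step 2: P_out = V_terminal * I = 3.4735 * 8.92 = 30.98 W

30.98 W


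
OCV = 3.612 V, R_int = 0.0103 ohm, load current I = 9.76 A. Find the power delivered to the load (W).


Step 1: V_terminal = OCV - I*R = 3.612 - 9.76 * 0.0103 = 3.5115 V
Step 2: P_out = V_terminal * I = 3.5115 * 9.76 = 34.27 W

34.27 W


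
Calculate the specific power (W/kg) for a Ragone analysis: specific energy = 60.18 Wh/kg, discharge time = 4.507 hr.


Specific power = 60.18 Wh/kg / 4.507 hr = 13.35 W/kg

13.35 W/kg
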